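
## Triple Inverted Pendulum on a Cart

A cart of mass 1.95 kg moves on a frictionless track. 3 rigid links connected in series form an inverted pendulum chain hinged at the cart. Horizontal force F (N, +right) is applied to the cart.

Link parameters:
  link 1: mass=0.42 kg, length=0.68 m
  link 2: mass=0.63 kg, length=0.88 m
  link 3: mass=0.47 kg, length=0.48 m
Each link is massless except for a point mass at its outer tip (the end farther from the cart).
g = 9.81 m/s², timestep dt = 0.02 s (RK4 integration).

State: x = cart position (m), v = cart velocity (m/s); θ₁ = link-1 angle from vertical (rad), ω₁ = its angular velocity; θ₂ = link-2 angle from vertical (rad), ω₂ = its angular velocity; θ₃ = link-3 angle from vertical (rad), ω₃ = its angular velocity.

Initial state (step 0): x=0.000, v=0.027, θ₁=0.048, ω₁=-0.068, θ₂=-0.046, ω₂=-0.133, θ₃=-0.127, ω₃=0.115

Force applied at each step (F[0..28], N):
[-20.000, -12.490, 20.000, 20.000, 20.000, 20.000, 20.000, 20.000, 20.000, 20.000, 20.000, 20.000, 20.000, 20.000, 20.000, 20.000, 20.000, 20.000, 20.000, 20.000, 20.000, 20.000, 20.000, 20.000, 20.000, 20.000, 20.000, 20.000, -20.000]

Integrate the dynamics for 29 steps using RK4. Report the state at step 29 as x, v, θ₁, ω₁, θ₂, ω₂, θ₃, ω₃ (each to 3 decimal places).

Answer: x=1.213, v=3.846, θ₁=-1.125, ω₁=-5.651, θ₂=-0.836, ω₂=-1.399, θ₃=-0.386, ω₃=-3.114

Derivation:
apply F[0]=-20.000 → step 1: x=-0.002, v=-0.185, θ₁=0.051, ω₁=0.323, θ₂=-0.049, ω₂=-0.192, θ₃=-0.125, ω₃=0.064
apply F[1]=-12.490 → step 2: x=-0.007, v=-0.321, θ₁=0.060, ω₁=0.611, θ₂=-0.054, ω₂=-0.259, θ₃=-0.124, ω₃=0.017
apply F[2]=+20.000 → step 3: x=-0.011, v=-0.126, θ₁=0.070, ω₁=0.434, θ₂=-0.060, ω₂=-0.346, θ₃=-0.125, ω₃=-0.031
apply F[3]=+20.000 → step 4: x=-0.012, v=0.068, θ₁=0.077, ω₁=0.273, θ₂=-0.068, ω₂=-0.447, θ₃=-0.126, ω₃=-0.074
apply F[4]=+20.000 → step 5: x=-0.008, v=0.261, θ₁=0.081, ω₁=0.125, θ₂=-0.078, ω₂=-0.559, θ₃=-0.128, ω₃=-0.112
apply F[5]=+20.000 → step 6: x=-0.001, v=0.454, θ₁=0.082, ω₁=-0.014, θ₂=-0.090, ω₂=-0.683, θ₃=-0.130, ω₃=-0.143
apply F[6]=+20.000 → step 7: x=0.010, v=0.647, θ₁=0.081, ω₁=-0.149, θ₂=-0.105, ω₂=-0.816, θ₃=-0.133, ω₃=-0.165
apply F[7]=+20.000 → step 8: x=0.025, v=0.841, θ₁=0.076, ω₁=-0.281, θ₂=-0.123, ω₂=-0.956, θ₃=-0.137, ω₃=-0.179
apply F[8]=+20.000 → step 9: x=0.043, v=1.036, θ₁=0.070, ω₁=-0.415, θ₂=-0.143, ω₂=-1.103, θ₃=-0.140, ω₃=-0.182
apply F[9]=+20.000 → step 10: x=0.066, v=1.233, θ₁=0.060, ω₁=-0.553, θ₂=-0.167, ω₂=-1.255, θ₃=-0.144, ω₃=-0.175
apply F[10]=+20.000 → step 11: x=0.093, v=1.432, θ₁=0.047, ω₁=-0.701, θ₂=-0.194, ω₂=-1.408, θ₃=-0.147, ω₃=-0.157
apply F[11]=+20.000 → step 12: x=0.123, v=1.632, θ₁=0.032, ω₁=-0.861, θ₂=-0.223, ω₂=-1.562, θ₃=-0.150, ω₃=-0.129
apply F[12]=+20.000 → step 13: x=0.158, v=1.835, θ₁=0.013, ω₁=-1.039, θ₂=-0.256, ω₂=-1.710, θ₃=-0.152, ω₃=-0.093
apply F[13]=+20.000 → step 14: x=0.197, v=2.040, θ₁=-0.010, ω₁=-1.239, θ₂=-0.292, ω₂=-1.850, θ₃=-0.154, ω₃=-0.051
apply F[14]=+20.000 → step 15: x=0.240, v=2.247, θ₁=-0.037, ω₁=-1.465, θ₂=-0.330, ω₂=-1.977, θ₃=-0.154, ω₃=-0.007
apply F[15]=+20.000 → step 16: x=0.287, v=2.455, θ₁=-0.069, ω₁=-1.722, θ₂=-0.371, ω₂=-2.083, θ₃=-0.154, ω₃=0.033
apply F[16]=+20.000 → step 17: x=0.338, v=2.664, θ₁=-0.106, ω₁=-2.014, θ₂=-0.413, ω₂=-2.164, θ₃=-0.153, ω₃=0.062
apply F[17]=+20.000 → step 18: x=0.393, v=2.873, θ₁=-0.150, ω₁=-2.342, θ₂=-0.457, ω₂=-2.212, θ₃=-0.152, ω₃=0.073
apply F[18]=+20.000 → step 19: x=0.453, v=3.079, θ₁=-0.200, ω₁=-2.707, θ₂=-0.501, ω₂=-2.220, θ₃=-0.150, ω₃=0.056
apply F[19]=+20.000 → step 20: x=0.516, v=3.281, θ₁=-0.258, ω₁=-3.109, θ₂=-0.545, ω₂=-2.182, θ₃=-0.150, ω₃=-0.001
apply F[20]=+20.000 → step 21: x=0.584, v=3.473, θ₁=-0.325, ω₁=-3.540, θ₂=-0.588, ω₂=-2.096, θ₃=-0.151, ω₃=-0.111
apply F[21]=+20.000 → step 22: x=0.655, v=3.651, θ₁=-0.400, ω₁=-3.990, θ₂=-0.629, ω₂=-1.961, θ₃=-0.155, ω₃=-0.287
apply F[22]=+20.000 → step 23: x=0.730, v=3.808, θ₁=-0.484, ω₁=-4.441, θ₂=-0.666, ω₂=-1.788, θ₃=-0.163, ω₃=-0.545
apply F[23]=+20.000 → step 24: x=0.807, v=3.938, θ₁=-0.577, ω₁=-4.865, θ₂=-0.700, ω₂=-1.597, θ₃=-0.177, ω₃=-0.892
apply F[24]=+20.000 → step 25: x=0.887, v=4.033, θ₁=-0.678, ω₁=-5.228, θ₂=-0.730, ω₂=-1.421, θ₃=-0.199, ω₃=-1.328
apply F[25]=+20.000 → step 26: x=0.968, v=4.094, θ₁=-0.786, ω₁=-5.499, θ₂=-0.758, ω₂=-1.300, θ₃=-0.231, ω₃=-1.834
apply F[26]=+20.000 → step 27: x=1.051, v=4.123, θ₁=-0.898, ω₁=-5.660, θ₂=-0.783, ω₂=-1.269, θ₃=-0.273, ω₃=-2.375
apply F[27]=+20.000 → step 28: x=1.133, v=4.129, θ₁=-1.011, ω₁=-5.712, θ₂=-0.809, ω₂=-1.347, θ₃=-0.326, ω₃=-2.913
apply F[28]=-20.000 → step 29: x=1.213, v=3.846, θ₁=-1.125, ω₁=-5.651, θ₂=-0.836, ω₂=-1.399, θ₃=-0.386, ω₃=-3.114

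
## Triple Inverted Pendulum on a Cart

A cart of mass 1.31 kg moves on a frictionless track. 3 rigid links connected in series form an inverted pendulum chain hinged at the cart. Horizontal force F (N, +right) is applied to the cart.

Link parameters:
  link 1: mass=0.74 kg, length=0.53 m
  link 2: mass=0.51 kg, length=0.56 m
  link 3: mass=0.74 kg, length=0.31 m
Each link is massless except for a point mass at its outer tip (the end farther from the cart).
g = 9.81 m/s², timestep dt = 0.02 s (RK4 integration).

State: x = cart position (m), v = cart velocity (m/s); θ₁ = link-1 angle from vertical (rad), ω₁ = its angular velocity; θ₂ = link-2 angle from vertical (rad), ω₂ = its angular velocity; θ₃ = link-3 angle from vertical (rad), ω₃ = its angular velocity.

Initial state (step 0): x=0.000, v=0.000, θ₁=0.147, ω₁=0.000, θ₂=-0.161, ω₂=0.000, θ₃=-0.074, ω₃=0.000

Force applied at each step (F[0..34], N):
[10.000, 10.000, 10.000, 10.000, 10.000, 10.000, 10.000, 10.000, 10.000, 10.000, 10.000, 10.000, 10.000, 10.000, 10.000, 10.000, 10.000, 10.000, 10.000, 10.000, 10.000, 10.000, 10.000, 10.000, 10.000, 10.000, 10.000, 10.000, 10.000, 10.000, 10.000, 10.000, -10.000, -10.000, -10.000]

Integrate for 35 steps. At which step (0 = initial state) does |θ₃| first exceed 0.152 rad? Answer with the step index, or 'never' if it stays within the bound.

apply F[0]=+10.000 → step 1: x=0.001, v=0.112, θ₁=0.147, ω₁=0.011, θ₂=-0.164, ω₂=-0.303, θ₃=-0.073, ω₃=0.120
apply F[1]=+10.000 → step 2: x=0.004, v=0.225, θ₁=0.147, ω₁=0.021, θ₂=-0.173, ω₂=-0.611, θ₃=-0.069, ω₃=0.248
apply F[2]=+10.000 → step 3: x=0.010, v=0.339, θ₁=0.148, ω₁=0.028, θ₂=-0.189, ω₂=-0.928, θ₃=-0.063, ω₃=0.393
apply F[3]=+10.000 → step 4: x=0.018, v=0.454, θ₁=0.149, ω₁=0.031, θ₂=-0.210, ω₂=-1.255, θ₃=-0.053, ω₃=0.560
apply F[4]=+10.000 → step 5: x=0.028, v=0.571, θ₁=0.149, ω₁=0.025, θ₂=-0.239, ω₂=-1.592, θ₃=-0.040, ω₃=0.748
apply F[5]=+10.000 → step 6: x=0.041, v=0.691, θ₁=0.149, ω₁=0.005, θ₂=-0.274, ω₂=-1.934, θ₃=-0.023, ω₃=0.955
apply F[6]=+10.000 → step 7: x=0.056, v=0.813, θ₁=0.149, ω₁=-0.036, θ₂=-0.316, ω₂=-2.275, θ₃=-0.002, ω₃=1.167
apply F[7]=+10.000 → step 8: x=0.073, v=0.939, θ₁=0.148, ω₁=-0.103, θ₂=-0.365, ω₂=-2.605, θ₃=0.023, ω₃=1.369
apply F[8]=+10.000 → step 9: x=0.094, v=1.067, θ₁=0.145, ω₁=-0.203, θ₂=-0.420, ω₂=-2.916, θ₃=0.053, ω₃=1.542
apply F[9]=+10.000 → step 10: x=0.116, v=1.199, θ₁=0.139, ω₁=-0.338, θ₂=-0.481, ω₂=-3.203, θ₃=0.085, ω₃=1.672
apply F[10]=+10.000 → step 11: x=0.142, v=1.334, θ₁=0.131, ω₁=-0.508, θ₂=-0.548, ω₂=-3.463, θ₃=0.119, ω₃=1.747
apply F[11]=+10.000 → step 12: x=0.170, v=1.472, θ₁=0.119, ω₁=-0.715, θ₂=-0.620, ω₂=-3.698, θ₃=0.154, ω₃=1.759
apply F[12]=+10.000 → step 13: x=0.200, v=1.613, θ₁=0.102, ω₁=-0.958, θ₂=-0.696, ω₂=-3.911, θ₃=0.189, ω₃=1.705
apply F[13]=+10.000 → step 14: x=0.234, v=1.756, θ₁=0.080, ω₁=-1.237, θ₂=-0.776, ω₂=-4.103, θ₃=0.222, ω₃=1.586
apply F[14]=+10.000 → step 15: x=0.271, v=1.903, θ₁=0.052, ω₁=-1.555, θ₂=-0.860, ω₂=-4.276, θ₃=0.252, ω₃=1.401
apply F[15]=+10.000 → step 16: x=0.310, v=2.053, θ₁=0.018, ω₁=-1.913, θ₂=-0.947, ω₂=-4.429, θ₃=0.278, ω₃=1.151
apply F[16]=+10.000 → step 17: x=0.353, v=2.206, θ₁=-0.024, ω₁=-2.313, θ₂=-1.037, ω₂=-4.557, θ₃=0.298, ω₃=0.837
apply F[17]=+10.000 → step 18: x=0.398, v=2.360, θ₁=-0.075, ω₁=-2.755, θ₂=-1.129, ω₂=-4.653, θ₃=0.311, ω₃=0.461
apply F[18]=+10.000 → step 19: x=0.447, v=2.515, θ₁=-0.135, ω₁=-3.238, θ₂=-1.223, ω₂=-4.703, θ₃=0.316, ω₃=0.029
apply F[19]=+10.000 → step 20: x=0.499, v=2.667, θ₁=-0.205, ω₁=-3.755, θ₂=-1.317, ω₂=-4.691, θ₃=0.312, ω₃=-0.451
apply F[20]=+10.000 → step 21: x=0.554, v=2.811, θ₁=-0.285, ω₁=-4.295, θ₂=-1.410, ω₂=-4.601, θ₃=0.297, ω₃=-0.967
apply F[21]=+10.000 → step 22: x=0.611, v=2.940, θ₁=-0.377, ω₁=-4.844, θ₂=-1.500, ω₂=-4.415, θ₃=0.273, ω₃=-1.504
apply F[22]=+10.000 → step 23: x=0.671, v=3.046, θ₁=-0.479, ω₁=-5.383, θ₂=-1.586, ω₂=-4.122, θ₃=0.237, ω₃=-2.050
apply F[23]=+10.000 → step 24: x=0.733, v=3.123, θ₁=-0.592, ω₁=-5.899, θ₂=-1.664, ω₂=-3.718, θ₃=0.191, ω₃=-2.596
apply F[24]=+10.000 → step 25: x=0.796, v=3.162, θ₁=-0.715, ω₁=-6.383, θ₂=-1.734, ω₂=-3.208, θ₃=0.133, ω₃=-3.145
apply F[25]=+10.000 → step 26: x=0.859, v=3.159, θ₁=-0.847, ω₁=-6.838, θ₂=-1.792, ω₂=-2.606, θ₃=0.065, ω₃=-3.710
apply F[26]=+10.000 → step 27: x=0.922, v=3.109, θ₁=-0.988, ω₁=-7.275, θ₂=-1.838, ω₂=-1.926, θ₃=-0.015, ω₃=-4.323
apply F[27]=+10.000 → step 28: x=0.983, v=3.006, θ₁=-1.138, ω₁=-7.713, θ₂=-1.869, ω₂=-1.179, θ₃=-0.109, ω₃=-5.033
apply F[28]=+10.000 → step 29: x=1.042, v=2.842, θ₁=-1.297, ω₁=-8.174, θ₂=-1.884, ω₂=-0.374, θ₃=-0.218, ω₃=-5.915
apply F[29]=+10.000 → step 30: x=1.096, v=2.606, θ₁=-1.465, ω₁=-8.680, θ₂=-1.883, ω₂=0.492, θ₃=-0.347, ω₃=-7.080
apply F[30]=+10.000 → step 31: x=1.145, v=2.279, θ₁=-1.644, ω₁=-9.245, θ₂=-1.864, ω₂=1.431, θ₃=-0.504, ω₃=-8.690
apply F[31]=+10.000 → step 32: x=1.187, v=1.833, θ₁=-1.835, ω₁=-9.851, θ₂=-1.825, ω₂=2.464, θ₃=-0.699, ω₃=-10.988
apply F[32]=-10.000 → step 33: x=1.216, v=1.066, θ₁=-2.039, ω₁=-10.512, θ₂=-1.766, ω₂=3.484, θ₃=-0.945, ω₃=-13.755
apply F[33]=-10.000 → step 34: x=1.228, v=0.116, θ₁=-2.253, ω₁=-10.792, θ₂=-1.689, ω₂=4.061, θ₃=-1.255, ω₃=-17.213
apply F[34]=-10.000 → step 35: x=1.221, v=-0.818, θ₁=-2.464, ω₁=-10.180, θ₂=-1.616, ω₂=2.773, θ₃=-1.621, ω₃=-18.919
|θ₃| = 0.154 > 0.152 first at step 12.

Answer: 12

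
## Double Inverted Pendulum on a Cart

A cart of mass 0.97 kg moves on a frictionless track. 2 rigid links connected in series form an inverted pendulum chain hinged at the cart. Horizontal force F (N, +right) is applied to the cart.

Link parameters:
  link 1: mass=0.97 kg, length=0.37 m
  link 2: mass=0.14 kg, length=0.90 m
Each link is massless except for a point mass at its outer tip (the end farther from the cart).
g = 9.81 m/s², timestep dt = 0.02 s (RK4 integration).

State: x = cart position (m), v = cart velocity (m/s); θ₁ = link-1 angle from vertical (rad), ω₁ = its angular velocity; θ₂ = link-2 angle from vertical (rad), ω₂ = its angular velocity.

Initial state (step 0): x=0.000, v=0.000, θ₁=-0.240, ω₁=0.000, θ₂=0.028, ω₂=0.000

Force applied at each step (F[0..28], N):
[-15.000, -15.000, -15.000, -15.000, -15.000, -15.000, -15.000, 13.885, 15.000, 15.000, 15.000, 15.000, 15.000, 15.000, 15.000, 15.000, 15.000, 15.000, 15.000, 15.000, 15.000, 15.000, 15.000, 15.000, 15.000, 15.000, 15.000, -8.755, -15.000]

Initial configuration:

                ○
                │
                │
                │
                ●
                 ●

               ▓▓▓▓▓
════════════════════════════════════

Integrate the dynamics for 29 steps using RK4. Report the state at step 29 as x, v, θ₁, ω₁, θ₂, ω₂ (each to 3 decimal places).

apply F[0]=-15.000 → step 1: x=-0.002, v=-0.243, θ₁=-0.235, ω₁=0.489, θ₂=0.029, ω₂=0.082
apply F[1]=-15.000 → step 2: x=-0.010, v=-0.490, θ₁=-0.220, ω₁=0.996, θ₂=0.031, ω₂=0.160
apply F[2]=-15.000 → step 3: x=-0.022, v=-0.745, θ₁=-0.195, ω₁=1.538, θ₂=0.035, ω₂=0.230
apply F[3]=-15.000 → step 4: x=-0.040, v=-1.011, θ₁=-0.158, ω₁=2.135, θ₂=0.040, ω₂=0.289
apply F[4]=-15.000 → step 5: x=-0.063, v=-1.291, θ₁=-0.109, ω₁=2.802, θ₂=0.047, ω₂=0.331
apply F[5]=-15.000 → step 6: x=-0.091, v=-1.587, θ₁=-0.046, ω₁=3.550, θ₂=0.054, ω₂=0.354
apply F[6]=-15.000 → step 7: x=-0.126, v=-1.895, θ₁=0.033, ω₁=4.376, θ₂=0.061, ω₂=0.362
apply F[7]=+13.885 → step 8: x=-0.161, v=-1.618, θ₁=0.114, ω₁=3.669, θ₂=0.068, ω₂=0.360
apply F[8]=+15.000 → step 9: x=-0.191, v=-1.334, θ₁=0.180, ω₁=2.995, θ₂=0.075, ω₂=0.345
apply F[9]=+15.000 → step 10: x=-0.215, v=-1.071, θ₁=0.234, ω₁=2.416, θ₂=0.082, ω₂=0.313
apply F[10]=+15.000 → step 11: x=-0.234, v=-0.824, θ₁=0.277, ω₁=1.920, θ₂=0.087, ω₂=0.266
apply F[11]=+15.000 → step 12: x=-0.248, v=-0.592, θ₁=0.311, ω₁=1.493, θ₂=0.092, ω₂=0.206
apply F[12]=+15.000 → step 13: x=-0.257, v=-0.371, θ₁=0.337, ω₁=1.117, θ₂=0.096, ω₂=0.135
apply F[13]=+15.000 → step 14: x=-0.263, v=-0.159, θ₁=0.356, ω₁=0.780, θ₂=0.098, ω₂=0.057
apply F[14]=+15.000 → step 15: x=-0.264, v=0.048, θ₁=0.369, ω₁=0.470, θ₂=0.098, ω₂=-0.027
apply F[15]=+15.000 → step 16: x=-0.261, v=0.252, θ₁=0.375, ω₁=0.176, θ₂=0.096, ω₂=-0.114
apply F[16]=+15.000 → step 17: x=-0.254, v=0.455, θ₁=0.376, ω₁=-0.112, θ₂=0.093, ω₂=-0.204
apply F[17]=+15.000 → step 18: x=-0.243, v=0.658, θ₁=0.371, ω₁=-0.404, θ₂=0.088, ω₂=-0.294
apply F[18]=+15.000 → step 19: x=-0.227, v=0.865, θ₁=0.360, ω₁=-0.709, θ₂=0.082, ω₂=-0.382
apply F[19]=+15.000 → step 20: x=-0.208, v=1.076, θ₁=0.342, ω₁=-1.038, θ₂=0.073, ω₂=-0.468
apply F[20]=+15.000 → step 21: x=-0.184, v=1.295, θ₁=0.318, ω₁=-1.403, θ₂=0.063, ω₂=-0.548
apply F[21]=+15.000 → step 22: x=-0.156, v=1.525, θ₁=0.286, ω₁=-1.817, θ₂=0.051, ω₂=-0.620
apply F[22]=+15.000 → step 23: x=-0.123, v=1.768, θ₁=0.245, ω₁=-2.294, θ₂=0.038, ω₂=-0.681
apply F[23]=+15.000 → step 24: x=-0.085, v=2.028, θ₁=0.193, ω₁=-2.850, θ₂=0.024, ω₂=-0.728
apply F[24]=+15.000 → step 25: x=-0.042, v=2.307, θ₁=0.130, ω₁=-3.499, θ₂=0.009, ω₂=-0.759
apply F[25]=+15.000 → step 26: x=0.007, v=2.604, θ₁=0.053, ω₁=-4.245, θ₂=-0.006, ω₂=-0.772
apply F[26]=+15.000 → step 27: x=0.062, v=2.912, θ₁=-0.040, ω₁=-5.074, θ₂=-0.022, ω₂=-0.774
apply F[27]=-8.755 → step 28: x=0.119, v=2.736, θ₁=-0.137, ω₁=-4.647, θ₂=-0.037, ω₂=-0.771
apply F[28]=-15.000 → step 29: x=0.171, v=2.449, θ₁=-0.223, ω₁=-3.985, θ₂=-0.052, ω₂=-0.752

Answer: x=0.171, v=2.449, θ₁=-0.223, ω₁=-3.985, θ₂=-0.052, ω₂=-0.752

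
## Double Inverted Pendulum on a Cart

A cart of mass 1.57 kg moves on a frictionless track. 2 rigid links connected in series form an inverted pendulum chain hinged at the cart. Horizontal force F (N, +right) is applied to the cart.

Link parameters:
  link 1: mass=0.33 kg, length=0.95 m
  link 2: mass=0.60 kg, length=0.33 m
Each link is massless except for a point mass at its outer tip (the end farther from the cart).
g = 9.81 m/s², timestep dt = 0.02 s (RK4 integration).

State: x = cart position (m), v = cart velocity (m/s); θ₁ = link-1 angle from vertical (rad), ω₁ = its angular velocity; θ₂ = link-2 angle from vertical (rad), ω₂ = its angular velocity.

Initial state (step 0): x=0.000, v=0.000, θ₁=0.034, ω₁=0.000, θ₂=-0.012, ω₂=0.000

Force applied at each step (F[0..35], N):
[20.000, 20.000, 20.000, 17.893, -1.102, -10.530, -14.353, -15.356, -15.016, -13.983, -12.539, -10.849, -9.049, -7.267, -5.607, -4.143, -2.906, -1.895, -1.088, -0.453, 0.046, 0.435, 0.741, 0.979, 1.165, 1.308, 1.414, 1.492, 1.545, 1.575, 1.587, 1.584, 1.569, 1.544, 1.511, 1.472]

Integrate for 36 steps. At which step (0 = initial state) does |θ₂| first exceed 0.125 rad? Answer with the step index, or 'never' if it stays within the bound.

apply F[0]=+20.000 → step 1: x=0.003, v=0.251, θ₁=0.032, ω₁=-0.239, θ₂=-0.013, ω₂=-0.079
apply F[1]=+20.000 → step 2: x=0.010, v=0.502, θ₁=0.024, ω₁=-0.482, θ₂=-0.015, ω₂=-0.151
apply F[2]=+20.000 → step 3: x=0.023, v=0.755, θ₁=0.012, ω₁=-0.731, θ₂=-0.019, ω₂=-0.210
apply F[3]=+17.893 → step 4: x=0.040, v=0.982, θ₁=-0.005, ω₁=-0.960, θ₂=-0.023, ω₂=-0.249
apply F[4]=-1.102 → step 5: x=0.059, v=0.970, θ₁=-0.024, ω₁=-0.946, θ₂=-0.029, ω₂=-0.267
apply F[5]=-10.530 → step 6: x=0.078, v=0.839, θ₁=-0.041, ω₁=-0.816, θ₂=-0.034, ω₂=-0.265
apply F[6]=-14.353 → step 7: x=0.093, v=0.662, θ₁=-0.056, ω₁=-0.644, θ₂=-0.039, ω₂=-0.245
apply F[7]=-15.356 → step 8: x=0.104, v=0.474, θ₁=-0.067, ω₁=-0.467, θ₂=-0.044, ω₂=-0.210
apply F[8]=-15.016 → step 9: x=0.112, v=0.291, θ₁=-0.075, ω₁=-0.300, θ₂=-0.047, ω₂=-0.165
apply F[9]=-13.983 → step 10: x=0.116, v=0.122, θ₁=-0.079, ω₁=-0.150, θ₂=-0.050, ω₂=-0.115
apply F[10]=-12.539 → step 11: x=0.117, v=-0.028, θ₁=-0.081, ω₁=-0.021, θ₂=-0.052, ω₂=-0.064
apply F[11]=-10.849 → step 12: x=0.115, v=-0.156, θ₁=-0.080, ω₁=0.086, θ₂=-0.053, ω₂=-0.014
apply F[12]=-9.049 → step 13: x=0.111, v=-0.262, θ₁=-0.078, ω₁=0.171, θ₂=-0.053, ω₂=0.031
apply F[13]=-7.267 → step 14: x=0.105, v=-0.345, θ₁=-0.074, ω₁=0.234, θ₂=-0.052, ω₂=0.071
apply F[14]=-5.607 → step 15: x=0.097, v=-0.408, θ₁=-0.068, ω₁=0.278, θ₂=-0.050, ω₂=0.106
apply F[15]=-4.143 → step 16: x=0.088, v=-0.453, θ₁=-0.063, ω₁=0.305, θ₂=-0.047, ω₂=0.134
apply F[16]=-2.906 → step 17: x=0.079, v=-0.484, θ₁=-0.056, ω₁=0.319, θ₂=-0.044, ω₂=0.157
apply F[17]=-1.895 → step 18: x=0.069, v=-0.502, θ₁=-0.050, ω₁=0.324, θ₂=-0.041, ω₂=0.174
apply F[18]=-1.088 → step 19: x=0.059, v=-0.510, θ₁=-0.044, ω₁=0.320, θ₂=-0.038, ω₂=0.187
apply F[19]=-0.453 → step 20: x=0.049, v=-0.511, θ₁=-0.037, ω₁=0.311, θ₂=-0.034, ω₂=0.194
apply F[20]=+0.046 → step 21: x=0.039, v=-0.507, θ₁=-0.031, ω₁=0.298, θ₂=-0.030, ω₂=0.198
apply F[21]=+0.435 → step 22: x=0.029, v=-0.498, θ₁=-0.025, ω₁=0.283, θ₂=-0.026, ω₂=0.199
apply F[22]=+0.741 → step 23: x=0.019, v=-0.486, θ₁=-0.020, ω₁=0.266, θ₂=-0.022, ω₂=0.197
apply F[23]=+0.979 → step 24: x=0.009, v=-0.471, θ₁=-0.015, ω₁=0.249, θ₂=-0.018, ω₂=0.193
apply F[24]=+1.165 → step 25: x=-0.000, v=-0.455, θ₁=-0.010, ω₁=0.230, θ₂=-0.014, ω₂=0.186
apply F[25]=+1.308 → step 26: x=-0.009, v=-0.438, θ₁=-0.005, ω₁=0.212, θ₂=-0.010, ω₂=0.178
apply F[26]=+1.414 → step 27: x=-0.018, v=-0.419, θ₁=-0.001, ω₁=0.194, θ₂=-0.007, ω₂=0.170
apply F[27]=+1.492 → step 28: x=-0.026, v=-0.400, θ₁=0.002, ω₁=0.176, θ₂=-0.004, ω₂=0.160
apply F[28]=+1.545 → step 29: x=-0.034, v=-0.381, θ₁=0.006, ω₁=0.159, θ₂=-0.001, ω₂=0.150
apply F[29]=+1.575 → step 30: x=-0.041, v=-0.362, θ₁=0.009, ω₁=0.143, θ₂=0.002, ω₂=0.139
apply F[30]=+1.587 → step 31: x=-0.048, v=-0.343, θ₁=0.011, ω₁=0.127, θ₂=0.005, ω₂=0.128
apply F[31]=+1.584 → step 32: x=-0.055, v=-0.324, θ₁=0.014, ω₁=0.113, θ₂=0.007, ω₂=0.118
apply F[32]=+1.569 → step 33: x=-0.061, v=-0.306, θ₁=0.016, ω₁=0.099, θ₂=0.010, ω₂=0.107
apply F[33]=+1.544 → step 34: x=-0.067, v=-0.288, θ₁=0.018, ω₁=0.086, θ₂=0.012, ω₂=0.097
apply F[34]=+1.511 → step 35: x=-0.072, v=-0.271, θ₁=0.019, ω₁=0.074, θ₂=0.014, ω₂=0.087
apply F[35]=+1.472 → step 36: x=-0.078, v=-0.255, θ₁=0.021, ω₁=0.063, θ₂=0.015, ω₂=0.077
max |θ₂| = 0.053 ≤ 0.125 over all 37 states.

Answer: never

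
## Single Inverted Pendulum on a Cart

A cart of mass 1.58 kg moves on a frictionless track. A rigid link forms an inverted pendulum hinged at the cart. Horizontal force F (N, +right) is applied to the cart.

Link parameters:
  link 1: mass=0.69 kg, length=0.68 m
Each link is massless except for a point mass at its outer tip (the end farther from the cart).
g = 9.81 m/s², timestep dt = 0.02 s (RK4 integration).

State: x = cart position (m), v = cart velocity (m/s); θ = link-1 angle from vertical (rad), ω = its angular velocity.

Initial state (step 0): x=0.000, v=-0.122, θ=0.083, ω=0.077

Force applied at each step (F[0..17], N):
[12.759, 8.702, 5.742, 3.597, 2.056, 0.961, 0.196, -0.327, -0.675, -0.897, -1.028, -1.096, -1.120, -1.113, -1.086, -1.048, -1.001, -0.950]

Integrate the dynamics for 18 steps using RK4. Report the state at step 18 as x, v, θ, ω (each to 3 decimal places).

apply F[0]=+12.759 → step 1: x=-0.001, v=0.032, θ=0.083, ω=-0.125
apply F[1]=+8.702 → step 2: x=0.001, v=0.135, θ=0.079, ω=-0.252
apply F[2]=+5.742 → step 3: x=0.004, v=0.201, θ=0.073, ω=-0.327
apply F[3]=+3.597 → step 4: x=0.009, v=0.241, θ=0.066, ω=-0.365
apply F[4]=+2.056 → step 5: x=0.014, v=0.261, θ=0.059, ω=-0.378
apply F[5]=+0.961 → step 6: x=0.019, v=0.269, θ=0.051, ω=-0.373
apply F[6]=+0.196 → step 7: x=0.024, v=0.267, θ=0.044, ω=-0.357
apply F[7]=-0.327 → step 8: x=0.029, v=0.260, θ=0.037, ω=-0.334
apply F[8]=-0.675 → step 9: x=0.035, v=0.248, θ=0.031, ω=-0.308
apply F[9]=-0.897 → step 10: x=0.039, v=0.235, θ=0.025, ω=-0.280
apply F[10]=-1.028 → step 11: x=0.044, v=0.220, θ=0.019, ω=-0.251
apply F[11]=-1.096 → step 12: x=0.048, v=0.204, θ=0.015, ω=-0.224
apply F[12]=-1.120 → step 13: x=0.052, v=0.189, θ=0.010, ω=-0.198
apply F[13]=-1.113 → step 14: x=0.056, v=0.174, θ=0.007, ω=-0.174
apply F[14]=-1.086 → step 15: x=0.059, v=0.160, θ=0.003, ω=-0.152
apply F[15]=-1.048 → step 16: x=0.062, v=0.147, θ=0.001, ω=-0.131
apply F[16]=-1.001 → step 17: x=0.065, v=0.134, θ=-0.002, ω=-0.113
apply F[17]=-0.950 → step 18: x=0.068, v=0.122, θ=-0.004, ω=-0.096

Answer: x=0.068, v=0.122, θ=-0.004, ω=-0.096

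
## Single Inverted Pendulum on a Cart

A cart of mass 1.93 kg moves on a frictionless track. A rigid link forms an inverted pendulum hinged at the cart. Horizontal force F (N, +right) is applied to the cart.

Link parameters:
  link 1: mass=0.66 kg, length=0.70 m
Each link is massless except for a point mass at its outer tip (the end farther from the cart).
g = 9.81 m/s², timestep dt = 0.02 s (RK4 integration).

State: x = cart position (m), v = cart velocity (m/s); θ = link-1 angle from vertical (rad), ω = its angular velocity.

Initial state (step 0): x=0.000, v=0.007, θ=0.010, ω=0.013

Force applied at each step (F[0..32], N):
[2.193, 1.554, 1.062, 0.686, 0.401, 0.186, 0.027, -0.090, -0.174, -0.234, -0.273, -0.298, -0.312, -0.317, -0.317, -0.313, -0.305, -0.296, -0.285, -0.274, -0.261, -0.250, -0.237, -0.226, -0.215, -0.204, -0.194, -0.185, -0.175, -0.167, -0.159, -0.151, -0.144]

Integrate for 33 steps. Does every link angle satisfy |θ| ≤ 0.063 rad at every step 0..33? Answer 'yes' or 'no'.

Answer: yes

Derivation:
apply F[0]=+2.193 → step 1: x=0.000, v=0.029, θ=0.010, ω=-0.016
apply F[1]=+1.554 → step 2: x=0.001, v=0.045, θ=0.009, ω=-0.035
apply F[2]=+1.062 → step 3: x=0.002, v=0.055, θ=0.009, ω=-0.047
apply F[3]=+0.686 → step 4: x=0.003, v=0.061, θ=0.008, ω=-0.054
apply F[4]=+0.401 → step 5: x=0.005, v=0.065, θ=0.007, ω=-0.058
apply F[5]=+0.186 → step 6: x=0.006, v=0.067, θ=0.005, ω=-0.058
apply F[6]=+0.027 → step 7: x=0.007, v=0.067, θ=0.004, ω=-0.057
apply F[7]=-0.090 → step 8: x=0.008, v=0.065, θ=0.003, ω=-0.054
apply F[8]=-0.174 → step 9: x=0.010, v=0.063, θ=0.002, ω=-0.051
apply F[9]=-0.234 → step 10: x=0.011, v=0.061, θ=0.001, ω=-0.047
apply F[10]=-0.273 → step 11: x=0.012, v=0.058, θ=0.000, ω=-0.042
apply F[11]=-0.298 → step 12: x=0.013, v=0.055, θ=-0.001, ω=-0.038
apply F[12]=-0.312 → step 13: x=0.014, v=0.052, θ=-0.001, ω=-0.034
apply F[13]=-0.317 → step 14: x=0.015, v=0.049, θ=-0.002, ω=-0.030
apply F[14]=-0.317 → step 15: x=0.016, v=0.046, θ=-0.003, ω=-0.026
apply F[15]=-0.313 → step 16: x=0.017, v=0.042, θ=-0.003, ω=-0.022
apply F[16]=-0.305 → step 17: x=0.018, v=0.040, θ=-0.003, ω=-0.019
apply F[17]=-0.296 → step 18: x=0.019, v=0.037, θ=-0.004, ω=-0.016
apply F[18]=-0.285 → step 19: x=0.020, v=0.034, θ=-0.004, ω=-0.013
apply F[19]=-0.274 → step 20: x=0.020, v=0.031, θ=-0.004, ω=-0.011
apply F[20]=-0.261 → step 21: x=0.021, v=0.029, θ=-0.004, ω=-0.008
apply F[21]=-0.250 → step 22: x=0.021, v=0.027, θ=-0.005, ω=-0.006
apply F[22]=-0.237 → step 23: x=0.022, v=0.025, θ=-0.005, ω=-0.005
apply F[23]=-0.226 → step 24: x=0.022, v=0.023, θ=-0.005, ω=-0.003
apply F[24]=-0.215 → step 25: x=0.023, v=0.021, θ=-0.005, ω=-0.002
apply F[25]=-0.204 → step 26: x=0.023, v=0.019, θ=-0.005, ω=-0.001
apply F[26]=-0.194 → step 27: x=0.024, v=0.017, θ=-0.005, ω=0.000
apply F[27]=-0.185 → step 28: x=0.024, v=0.016, θ=-0.005, ω=0.001
apply F[28]=-0.175 → step 29: x=0.024, v=0.014, θ=-0.005, ω=0.002
apply F[29]=-0.167 → step 30: x=0.024, v=0.013, θ=-0.005, ω=0.003
apply F[30]=-0.159 → step 31: x=0.025, v=0.011, θ=-0.005, ω=0.003
apply F[31]=-0.151 → step 32: x=0.025, v=0.010, θ=-0.005, ω=0.004
apply F[32]=-0.144 → step 33: x=0.025, v=0.009, θ=-0.005, ω=0.004
Max |angle| over trajectory = 0.010 rad; bound = 0.063 → within bound.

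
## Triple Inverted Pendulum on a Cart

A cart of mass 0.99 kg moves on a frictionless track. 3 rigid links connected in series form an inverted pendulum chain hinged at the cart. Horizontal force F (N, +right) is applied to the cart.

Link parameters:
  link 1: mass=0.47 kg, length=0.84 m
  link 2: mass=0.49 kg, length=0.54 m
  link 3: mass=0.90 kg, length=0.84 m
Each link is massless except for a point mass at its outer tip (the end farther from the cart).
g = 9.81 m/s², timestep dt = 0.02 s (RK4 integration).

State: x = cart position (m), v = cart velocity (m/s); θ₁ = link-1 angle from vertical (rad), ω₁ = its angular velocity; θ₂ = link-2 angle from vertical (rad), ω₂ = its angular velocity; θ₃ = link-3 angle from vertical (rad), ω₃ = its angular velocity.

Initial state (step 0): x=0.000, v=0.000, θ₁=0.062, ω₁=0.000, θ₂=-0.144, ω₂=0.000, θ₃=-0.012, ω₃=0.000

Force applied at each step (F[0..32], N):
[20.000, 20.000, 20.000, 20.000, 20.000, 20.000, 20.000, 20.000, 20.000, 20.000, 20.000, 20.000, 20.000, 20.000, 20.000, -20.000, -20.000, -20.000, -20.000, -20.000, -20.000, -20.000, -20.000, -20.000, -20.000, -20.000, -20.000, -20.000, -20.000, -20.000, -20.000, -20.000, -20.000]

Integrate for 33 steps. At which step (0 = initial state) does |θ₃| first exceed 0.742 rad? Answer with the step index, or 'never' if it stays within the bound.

Answer: never

Derivation:
apply F[0]=+20.000 → step 1: x=0.004, v=0.382, θ₁=0.059, ω₁=-0.307, θ₂=-0.148, ω₂=-0.368, θ₃=-0.011, ω₃=0.083
apply F[1]=+20.000 → step 2: x=0.015, v=0.767, θ₁=0.050, ω₁=-0.624, θ₂=-0.159, ω₂=-0.729, θ₃=-0.009, ω₃=0.168
apply F[2]=+20.000 → step 3: x=0.035, v=1.158, θ₁=0.034, ω₁=-0.962, θ₂=-0.177, ω₂=-1.070, θ₃=-0.004, ω₃=0.254
apply F[3]=+20.000 → step 4: x=0.062, v=1.556, θ₁=0.011, ω₁=-1.329, θ₂=-0.201, ω₂=-1.377, θ₃=0.001, ω₃=0.339
apply F[4]=+20.000 → step 5: x=0.097, v=1.960, θ₁=-0.020, ω₁=-1.735, θ₂=-0.231, ω₂=-1.628, θ₃=0.009, ω₃=0.414
apply F[5]=+20.000 → step 6: x=0.140, v=2.370, θ₁=-0.059, ω₁=-2.185, θ₂=-0.266, ω₂=-1.796, θ₃=0.018, ω₃=0.469
apply F[6]=+20.000 → step 7: x=0.192, v=2.778, θ₁=-0.107, ω₁=-2.675, θ₂=-0.303, ω₂=-1.854, θ₃=0.028, ω₃=0.487
apply F[7]=+20.000 → step 8: x=0.251, v=3.175, θ₁=-0.166, ω₁=-3.196, θ₂=-0.339, ω₂=-1.784, θ₃=0.037, ω₃=0.449
apply F[8]=+20.000 → step 9: x=0.318, v=3.547, θ₁=-0.235, ω₁=-3.723, θ₂=-0.373, ω₂=-1.585, θ₃=0.045, ω₃=0.337
apply F[9]=+20.000 → step 10: x=0.393, v=3.877, θ₁=-0.315, ω₁=-4.218, θ₂=-0.402, ω₂=-1.287, θ₃=0.050, ω₃=0.140
apply F[10]=+20.000 → step 11: x=0.473, v=4.149, θ₁=-0.403, ω₁=-4.639, θ₂=-0.424, ω₂=-0.955, θ₃=0.050, ω₃=-0.140
apply F[11]=+20.000 → step 12: x=0.558, v=4.355, θ₁=-0.499, ω₁=-4.947, θ₂=-0.440, ω₂=-0.679, θ₃=0.044, ω₃=-0.485
apply F[12]=+20.000 → step 13: x=0.647, v=4.501, θ₁=-0.600, ω₁=-5.130, θ₂=-0.452, ω₂=-0.538, θ₃=0.030, ω₃=-0.862
apply F[13]=+20.000 → step 14: x=0.738, v=4.602, θ₁=-0.704, ω₁=-5.203, θ₂=-0.463, ω₂=-0.569, θ₃=0.009, ω₃=-1.237
apply F[14]=+20.000 → step 15: x=0.831, v=4.674, θ₁=-0.808, ω₁=-5.197, θ₂=-0.476, ω₂=-0.768, θ₃=-0.019, ω₃=-1.587
apply F[15]=-20.000 → step 16: x=0.920, v=4.258, θ₁=-0.910, ω₁=-5.030, θ₂=-0.491, ω₂=-0.749, θ₃=-0.051, ω₃=-1.610
apply F[16]=-20.000 → step 17: x=1.001, v=3.857, θ₁=-1.010, ω₁=-4.940, θ₂=-0.506, ω₂=-0.712, θ₃=-0.083, ω₃=-1.617
apply F[17]=-20.000 → step 18: x=1.074, v=3.464, θ₁=-1.108, ω₁=-4.911, θ₂=-0.520, ω₂=-0.663, θ₃=-0.116, ω₃=-1.620
apply F[18]=-20.000 → step 19: x=1.140, v=3.072, θ₁=-1.207, ω₁=-4.932, θ₂=-0.533, ω₂=-0.611, θ₃=-0.148, ω₃=-1.623
apply F[19]=-20.000 → step 20: x=1.197, v=2.674, θ₁=-1.306, ω₁=-4.997, θ₂=-0.544, ω₂=-0.568, θ₃=-0.180, ω₃=-1.629
apply F[20]=-20.000 → step 21: x=1.247, v=2.268, θ₁=-1.407, ω₁=-5.102, θ₂=-0.555, ω₂=-0.548, θ₃=-0.213, ω₃=-1.638
apply F[21]=-20.000 → step 22: x=1.288, v=1.848, θ₁=-1.510, ω₁=-5.243, θ₂=-0.567, ω₂=-0.566, θ₃=-0.246, ω₃=-1.652
apply F[22]=-20.000 → step 23: x=1.321, v=1.412, θ₁=-1.617, ω₁=-5.424, θ₂=-0.578, ω₂=-0.636, θ₃=-0.279, ω₃=-1.669
apply F[23]=-20.000 → step 24: x=1.344, v=0.956, θ₁=-1.727, ω₁=-5.646, θ₂=-0.592, ω₂=-0.780, θ₃=-0.313, ω₃=-1.689
apply F[24]=-20.000 → step 25: x=1.359, v=0.477, θ₁=-1.843, ω₁=-5.916, θ₂=-0.610, ω₂=-1.021, θ₃=-0.347, ω₃=-1.711
apply F[25]=-20.000 → step 26: x=1.363, v=-0.029, θ₁=-1.964, ω₁=-6.241, θ₂=-0.634, ω₂=-1.389, θ₃=-0.381, ω₃=-1.734
apply F[26]=-20.000 → step 27: x=1.357, v=-0.567, θ₁=-2.093, ω₁=-6.631, θ₂=-0.667, ω₂=-1.923, θ₃=-0.416, ω₃=-1.759
apply F[27]=-20.000 → step 28: x=1.340, v=-1.141, θ₁=-2.230, ω₁=-7.093, θ₂=-0.713, ω₂=-2.676, θ₃=-0.452, ω₃=-1.787
apply F[28]=-20.000 → step 29: x=1.311, v=-1.752, θ₁=-2.377, ω₁=-7.624, θ₂=-0.776, ω₂=-3.714, θ₃=-0.488, ω₃=-1.820
apply F[29]=-20.000 → step 30: x=1.270, v=-2.392, θ₁=-2.535, ω₁=-8.200, θ₂=-0.863, ω₂=-5.105, θ₃=-0.525, ω₃=-1.867
apply F[30]=-20.000 → step 31: x=1.216, v=-3.038, θ₁=-2.705, ω₁=-8.741, θ₂=-0.983, ω₂=-6.887, θ₃=-0.563, ω₃=-1.954
apply F[31]=-20.000 → step 32: x=1.149, v=-3.645, θ₁=-2.884, ω₁=-9.088, θ₂=-1.141, ω₂=-8.989, θ₃=-0.603, ω₃=-2.139
apply F[32]=-20.000 → step 33: x=1.071, v=-4.158, θ₁=-3.066, ω₁=-9.031, θ₂=-1.343, ω₂=-11.163, θ₃=-0.650, ω₃=-2.532
max |θ₃| = 0.650 ≤ 0.742 over all 34 states.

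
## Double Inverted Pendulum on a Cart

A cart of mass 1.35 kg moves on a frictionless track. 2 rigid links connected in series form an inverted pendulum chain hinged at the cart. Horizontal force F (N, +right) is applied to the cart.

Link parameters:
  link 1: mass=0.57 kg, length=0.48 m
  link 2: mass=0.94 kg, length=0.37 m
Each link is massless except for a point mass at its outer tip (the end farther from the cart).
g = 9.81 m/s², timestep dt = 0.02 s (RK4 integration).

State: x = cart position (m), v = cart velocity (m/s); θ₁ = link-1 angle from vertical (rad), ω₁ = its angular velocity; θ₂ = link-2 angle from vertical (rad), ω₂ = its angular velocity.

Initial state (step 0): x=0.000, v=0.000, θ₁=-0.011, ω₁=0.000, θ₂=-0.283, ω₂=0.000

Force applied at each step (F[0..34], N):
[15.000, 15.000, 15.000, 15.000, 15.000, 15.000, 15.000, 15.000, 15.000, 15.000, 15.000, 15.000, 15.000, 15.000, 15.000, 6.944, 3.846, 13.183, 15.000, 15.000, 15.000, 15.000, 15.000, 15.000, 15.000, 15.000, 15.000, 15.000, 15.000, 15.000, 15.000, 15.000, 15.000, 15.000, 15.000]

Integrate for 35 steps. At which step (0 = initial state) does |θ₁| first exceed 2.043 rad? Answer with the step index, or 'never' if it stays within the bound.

Answer: 25

Derivation:
apply F[0]=+15.000 → step 1: x=0.002, v=0.225, θ₁=-0.014, ω₁=-0.319, θ₂=-0.286, ω₂=-0.332
apply F[1]=+15.000 → step 2: x=0.009, v=0.450, θ₁=-0.024, ω₁=-0.648, θ₂=-0.296, ω₂=-0.656
apply F[2]=+15.000 → step 3: x=0.020, v=0.678, θ₁=-0.040, ω₁=-0.994, θ₂=-0.312, ω₂=-0.965
apply F[3]=+15.000 → step 4: x=0.036, v=0.909, θ₁=-0.064, ω₁=-1.367, θ₂=-0.335, ω₂=-1.249
apply F[4]=+15.000 → step 5: x=0.057, v=1.142, θ₁=-0.095, ω₁=-1.775, θ₂=-0.362, ω₂=-1.496
apply F[5]=+15.000 → step 6: x=0.082, v=1.378, θ₁=-0.135, ω₁=-2.224, θ₂=-0.394, ω₂=-1.694
apply F[6]=+15.000 → step 7: x=0.112, v=1.614, θ₁=-0.184, ω₁=-2.717, θ₂=-0.430, ω₂=-1.831
apply F[7]=+15.000 → step 8: x=0.146, v=1.845, θ₁=-0.244, ω₁=-3.252, θ₂=-0.467, ω₂=-1.895
apply F[8]=+15.000 → step 9: x=0.185, v=2.064, θ₁=-0.315, ω₁=-3.816, θ₂=-0.505, ω₂=-1.885
apply F[9]=+15.000 → step 10: x=0.229, v=2.263, θ₁=-0.397, ω₁=-4.385, θ₂=-0.542, ω₂=-1.815
apply F[10]=+15.000 → step 11: x=0.276, v=2.430, θ₁=-0.490, ω₁=-4.923, θ₂=-0.577, ω₂=-1.721
apply F[11]=+15.000 → step 12: x=0.326, v=2.557, θ₁=-0.593, ω₁=-5.391, θ₂=-0.611, ω₂=-1.659
apply F[12]=+15.000 → step 13: x=0.378, v=2.640, θ₁=-0.705, ω₁=-5.760, θ₂=-0.644, ω₂=-1.692
apply F[13]=+15.000 → step 14: x=0.431, v=2.683, θ₁=-0.823, ω₁=-6.023, θ₂=-0.680, ω₂=-1.861
apply F[14]=+15.000 → step 15: x=0.485, v=2.692, θ₁=-0.945, ω₁=-6.192, θ₂=-0.720, ω₂=-2.185
apply F[15]=+6.944 → step 16: x=0.538, v=2.608, θ₁=-1.070, ω₁=-6.258, θ₂=-0.767, ω₂=-2.556
apply F[16]=+3.846 → step 17: x=0.589, v=2.481, θ₁=-1.195, ω₁=-6.297, θ₂=-0.822, ω₂=-2.987
apply F[17]=+13.183 → step 18: x=0.638, v=2.417, θ₁=-1.321, ω₁=-6.300, θ₂=-0.889, ω₂=-3.674
apply F[18]=+15.000 → step 19: x=0.686, v=2.351, θ₁=-1.447, ω₁=-6.249, θ₂=-0.970, ω₂=-4.501
apply F[19]=+15.000 → step 20: x=0.732, v=2.268, θ₁=-1.571, ω₁=-6.144, θ₂=-1.069, ω₂=-5.425
apply F[20]=+15.000 → step 21: x=0.776, v=2.165, θ₁=-1.692, ω₁=-5.978, θ₂=-1.188, ω₂=-6.435
apply F[21]=+15.000 → step 22: x=0.818, v=2.037, θ₁=-1.810, ω₁=-5.748, θ₂=-1.327, ω₂=-7.519
apply F[22]=+15.000 → step 23: x=0.857, v=1.875, θ₁=-1.922, ω₁=-5.470, θ₂=-1.489, ω₂=-8.659
apply F[23]=+15.000 → step 24: x=0.893, v=1.667, θ₁=-2.028, ω₁=-5.191, θ₂=-1.674, ω₂=-9.813
apply F[24]=+15.000 → step 25: x=0.924, v=1.395, θ₁=-2.130, ω₁=-5.024, θ₂=-1.881, ω₂=-10.891
apply F[25]=+15.000 → step 26: x=0.948, v=1.050, θ₁=-2.231, ω₁=-5.159, θ₂=-2.108, ω₂=-11.709
apply F[26]=+15.000 → step 27: x=0.965, v=0.640, θ₁=-2.340, ω₁=-5.805, θ₂=-2.346, ω₂=-12.011
apply F[27]=+15.000 → step 28: x=0.974, v=0.200, θ₁=-2.467, ω₁=-7.037, θ₂=-2.583, ω₂=-11.603
apply F[28]=+15.000 → step 29: x=0.973, v=-0.227, θ₁=-2.625, ω₁=-8.717, θ₂=-2.805, ω₂=-10.468
apply F[29]=+15.000 → step 30: x=0.965, v=-0.585, θ₁=-2.817, ω₁=-10.525, θ₂=-2.998, ω₂=-8.778
apply F[30]=+15.000 → step 31: x=0.951, v=-0.734, θ₁=-3.042, ω₁=-11.820, θ₂=-3.156, ω₂=-7.060
apply F[31]=+15.000 → step 32: x=0.938, v=-0.477, θ₁=-3.280, ω₁=-11.667, θ₂=-3.287, ω₂=-6.298
apply F[32]=+15.000 → step 33: x=0.934, v=0.119, θ₁=-3.500, ω₁=-10.166, θ₂=-3.416, ω₂=-6.683
apply F[33]=+15.000 → step 34: x=0.944, v=0.785, θ₁=-3.685, ω₁=-8.350, θ₂=-3.557, ω₂=-7.394
apply F[34]=+15.000 → step 35: x=0.965, v=1.397, θ₁=-3.835, ω₁=-6.736, θ₂=-3.710, ω₂=-7.954
|θ₁| = 2.130 > 2.043 first at step 25.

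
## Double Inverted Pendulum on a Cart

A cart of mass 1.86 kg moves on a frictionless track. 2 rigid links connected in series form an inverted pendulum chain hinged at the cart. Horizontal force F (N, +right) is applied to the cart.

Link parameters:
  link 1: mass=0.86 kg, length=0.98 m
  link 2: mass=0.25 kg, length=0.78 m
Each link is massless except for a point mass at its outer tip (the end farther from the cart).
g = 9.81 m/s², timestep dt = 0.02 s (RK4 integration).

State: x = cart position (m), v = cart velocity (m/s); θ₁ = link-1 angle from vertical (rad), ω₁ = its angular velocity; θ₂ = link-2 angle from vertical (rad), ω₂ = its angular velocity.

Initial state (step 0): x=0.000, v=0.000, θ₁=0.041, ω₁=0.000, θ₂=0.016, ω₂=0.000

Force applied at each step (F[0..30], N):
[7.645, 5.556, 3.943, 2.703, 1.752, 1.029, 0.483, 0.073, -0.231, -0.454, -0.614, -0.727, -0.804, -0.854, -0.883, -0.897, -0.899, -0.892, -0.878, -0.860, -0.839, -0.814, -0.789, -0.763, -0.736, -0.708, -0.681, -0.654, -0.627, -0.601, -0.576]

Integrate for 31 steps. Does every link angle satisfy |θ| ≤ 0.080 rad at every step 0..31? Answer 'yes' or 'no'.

Answer: yes

Derivation:
apply F[0]=+7.645 → step 1: x=0.001, v=0.077, θ₁=0.040, ω₁=-0.069, θ₂=0.016, ω₂=-0.008
apply F[1]=+5.556 → step 2: x=0.003, v=0.132, θ₁=0.038, ω₁=-0.116, θ₂=0.016, ω₂=-0.016
apply F[2]=+3.943 → step 3: x=0.006, v=0.170, θ₁=0.036, ω₁=-0.146, θ₂=0.015, ω₂=-0.023
apply F[3]=+2.703 → step 4: x=0.010, v=0.196, θ₁=0.033, ω₁=-0.164, θ₂=0.015, ω₂=-0.029
apply F[4]=+1.752 → step 5: x=0.014, v=0.211, θ₁=0.029, ω₁=-0.172, θ₂=0.014, ω₂=-0.035
apply F[5]=+1.029 → step 6: x=0.018, v=0.219, θ₁=0.026, ω₁=-0.174, θ₂=0.013, ω₂=-0.039
apply F[6]=+0.483 → step 7: x=0.022, v=0.221, θ₁=0.022, ω₁=-0.171, θ₂=0.013, ω₂=-0.043
apply F[7]=+0.073 → step 8: x=0.027, v=0.219, θ₁=0.019, ω₁=-0.164, θ₂=0.012, ω₂=-0.046
apply F[8]=-0.231 → step 9: x=0.031, v=0.215, θ₁=0.016, ω₁=-0.156, θ₂=0.011, ω₂=-0.048
apply F[9]=-0.454 → step 10: x=0.035, v=0.208, θ₁=0.013, ω₁=-0.146, θ₂=0.010, ω₂=-0.049
apply F[10]=-0.614 → step 11: x=0.039, v=0.200, θ₁=0.010, ω₁=-0.135, θ₂=0.009, ω₂=-0.050
apply F[11]=-0.727 → step 12: x=0.043, v=0.191, θ₁=0.008, ω₁=-0.125, θ₂=0.008, ω₂=-0.050
apply F[12]=-0.804 → step 13: x=0.047, v=0.182, θ₁=0.005, ω₁=-0.114, θ₂=0.007, ω₂=-0.050
apply F[13]=-0.854 → step 14: x=0.051, v=0.172, θ₁=0.003, ω₁=-0.103, θ₂=0.006, ω₂=-0.049
apply F[14]=-0.883 → step 15: x=0.054, v=0.163, θ₁=0.001, ω₁=-0.093, θ₂=0.005, ω₂=-0.048
apply F[15]=-0.897 → step 16: x=0.057, v=0.153, θ₁=-0.001, ω₁=-0.084, θ₂=0.004, ω₂=-0.046
apply F[16]=-0.899 → step 17: x=0.060, v=0.143, θ₁=-0.002, ω₁=-0.074, θ₂=0.003, ω₂=-0.045
apply F[17]=-0.892 → step 18: x=0.063, v=0.134, θ₁=-0.004, ω₁=-0.066, θ₂=0.002, ω₂=-0.043
apply F[18]=-0.878 → step 19: x=0.065, v=0.125, θ₁=-0.005, ω₁=-0.058, θ₂=0.001, ω₂=-0.041
apply F[19]=-0.860 → step 20: x=0.068, v=0.117, θ₁=-0.006, ω₁=-0.051, θ₂=0.000, ω₂=-0.039
apply F[20]=-0.839 → step 21: x=0.070, v=0.108, θ₁=-0.007, ω₁=-0.044, θ₂=-0.000, ω₂=-0.037
apply F[21]=-0.814 → step 22: x=0.072, v=0.101, θ₁=-0.008, ω₁=-0.038, θ₂=-0.001, ω₂=-0.034
apply F[22]=-0.789 → step 23: x=0.074, v=0.093, θ₁=-0.009, ω₁=-0.032, θ₂=-0.002, ω₂=-0.032
apply F[23]=-0.763 → step 24: x=0.076, v=0.086, θ₁=-0.009, ω₁=-0.027, θ₂=-0.002, ω₂=-0.030
apply F[24]=-0.736 → step 25: x=0.078, v=0.079, θ₁=-0.010, ω₁=-0.023, θ₂=-0.003, ω₂=-0.028
apply F[25]=-0.708 → step 26: x=0.079, v=0.073, θ₁=-0.010, ω₁=-0.018, θ₂=-0.003, ω₂=-0.026
apply F[26]=-0.681 → step 27: x=0.080, v=0.067, θ₁=-0.010, ω₁=-0.015, θ₂=-0.004, ω₂=-0.023
apply F[27]=-0.654 → step 28: x=0.082, v=0.061, θ₁=-0.011, ω₁=-0.011, θ₂=-0.004, ω₂=-0.021
apply F[28]=-0.627 → step 29: x=0.083, v=0.055, θ₁=-0.011, ω₁=-0.008, θ₂=-0.005, ω₂=-0.019
apply F[29]=-0.601 → step 30: x=0.084, v=0.050, θ₁=-0.011, ω₁=-0.005, θ₂=-0.005, ω₂=-0.017
apply F[30]=-0.576 → step 31: x=0.085, v=0.045, θ₁=-0.011, ω₁=-0.003, θ₂=-0.005, ω₂=-0.015
Max |angle| over trajectory = 0.041 rad; bound = 0.080 → within bound.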